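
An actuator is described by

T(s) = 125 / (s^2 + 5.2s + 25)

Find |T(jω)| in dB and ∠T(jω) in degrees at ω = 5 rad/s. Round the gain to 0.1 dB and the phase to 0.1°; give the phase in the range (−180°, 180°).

13.6 dB, -90.0°

At s = jω = j5:
quadratic: (j5)² + 5.2·j5 + 25 = 0 + j26 → |·| ≈ 26, ∠ ≈ 90.00°
|T| = 125 / 26 ≈ 4.8077
Gain = 20 log₁₀(4.8077) ≈ 13.64 dB
∠T = 0.00° − 90.00° = -90.00°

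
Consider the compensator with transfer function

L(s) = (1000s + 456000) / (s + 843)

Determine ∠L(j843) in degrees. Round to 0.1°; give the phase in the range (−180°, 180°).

16.6°

Substitute s = j843:
Numerator: 1000(j843) + 456000 = 456000 + j843000
Denominator: (j843) + 843 = 843 + j843
|N| = √(456000² + 843000²) ≈ 9.5843e+05, ∠N ≈ 61.59°
|D| = √(843² + 843²) ≈ 1192.2, ∠D ≈ 45.00°
∠L = 61.59° − 45.00° = 16.59°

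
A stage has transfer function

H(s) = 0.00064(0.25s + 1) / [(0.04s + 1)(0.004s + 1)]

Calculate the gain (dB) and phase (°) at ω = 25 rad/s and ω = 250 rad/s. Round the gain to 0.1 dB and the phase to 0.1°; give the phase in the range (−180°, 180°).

ω = 25: -50.9 dB, 30.2°; ω = 250: -51.0 dB, -40.2°

At ω = 25 rad/s:
zero (1 + j25·0.25) = 1 + j6.25 → |·| ≈ 6.3295, ∠ ≈ 80.91°
pole (1 + j25·0.04) = 1 + j1 → |·| ≈ 1.4142, ∠ ≈ 45.00°
pole (1 + j25·0.004) = 1 + j0.1 → |·| ≈ 1.005, ∠ ≈ 5.71°
|H| = 0.00064 · 6.3295 / (1.4142 · 1.005) ≈ 0.0028502
Gain = 20 log₁₀(0.0028502) ≈ -50.90 dB
∠H = (80.91°) − (45.00° + 5.71°) = 30.20°

At ω = 250 rad/s:
zero (1 + j250·0.25) = 1 + j62.5 → |·| ≈ 62.508, ∠ ≈ 89.08°
pole (1 + j250·0.04) = 1 + j10 → |·| ≈ 10.05, ∠ ≈ 84.29°
pole (1 + j250·0.004) = 1 + j1 → |·| ≈ 1.4142, ∠ ≈ 45.00°
|H| = 0.00064 · 62.508 / (10.05 · 1.4142) ≈ 0.0028147
Gain = 20 log₁₀(0.0028147) ≈ -51.01 dB
∠H = (89.08°) − (84.29° + 45.00°) = -40.21°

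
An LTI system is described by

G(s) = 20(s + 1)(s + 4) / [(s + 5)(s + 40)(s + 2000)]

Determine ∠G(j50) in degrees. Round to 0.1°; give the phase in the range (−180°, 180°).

At s = jω = j50:
zero (s+1): 1 + j50 → |·| = √(1²+50²) = √2501 ≈ 50.01, ∠ = arctan(50/1) ≈ 88.85°
zero (s+4): 4 + j50 → |·| = √(4²+50²) = √2516 ≈ 50.16, ∠ = arctan(50/4) ≈ 85.43°
pole (s+5): 5 + j50 → |·| = √(5²+50²) = √2525 ≈ 50.249, ∠ = arctan(50/5) ≈ 84.29°
pole (s+40): 40 + j50 → |·| = √(40²+50²) = √4100 ≈ 64.031, ∠ = arctan(50/40) ≈ 51.34°
pole (s+2000): 2000 + j50 → |·| = √(2000²+50²) = √4002500 ≈ 2000.6, ∠ = arctan(50/2000) ≈ 1.43°
∠G = 174.28° − 137.06° = 37.22°

37.2°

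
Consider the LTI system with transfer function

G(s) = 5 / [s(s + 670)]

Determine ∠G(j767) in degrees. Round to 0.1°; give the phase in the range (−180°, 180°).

-138.9°

At s = jω = j767:
pole (s+670): 670 + j767 → |·| = √(670²+767²) = √1037189 ≈ 1018.4, ∠ = arctan(767/670) ≈ 48.86°
pole at origin: |s| = 767, ∠ = 90.00° (in denominator)
∠G = 0.00° − 138.86° = -138.86°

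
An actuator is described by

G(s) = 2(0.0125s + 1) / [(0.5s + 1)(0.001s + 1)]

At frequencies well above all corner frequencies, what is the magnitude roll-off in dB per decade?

Each pole contributes −20 dB/decade at high frequency; each zero contributes +20 dB/decade.
Net: 1 zero(s) − 2 pole(s) → -20 dB/decade.

-20 dB/decade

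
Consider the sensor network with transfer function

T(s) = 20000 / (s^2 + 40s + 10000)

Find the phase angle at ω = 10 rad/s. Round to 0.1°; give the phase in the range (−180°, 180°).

At s = jω = j10:
quadratic: (j10)² + 40·j10 + 10000 = 9900 + j400 → |·| ≈ 9908.1, ∠ ≈ 2.31°
∠T = 0.00° − 2.31° = -2.31°

-2.3°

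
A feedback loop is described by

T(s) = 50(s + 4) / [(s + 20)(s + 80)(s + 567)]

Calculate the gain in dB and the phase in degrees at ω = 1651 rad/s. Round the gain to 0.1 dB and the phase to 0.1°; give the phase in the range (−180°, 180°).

-95.2 dB, -157.7°

At s = jω = j1651:
zero (s+4): 4 + j1651 → |·| = √(4²+1651²) = √2725817 ≈ 1651, ∠ = arctan(1651/4) ≈ 89.86°
pole (s+20): 20 + j1651 → |·| = √(20²+1651²) = √2726201 ≈ 1651.1, ∠ = arctan(1651/20) ≈ 89.31°
pole (s+80): 80 + j1651 → |·| = √(80²+1651²) = √2732201 ≈ 1652.9, ∠ = arctan(1651/80) ≈ 87.23°
pole (s+567): 567 + j1651 → |·| = √(567²+1651²) = √3047290 ≈ 1745.6, ∠ = arctan(1651/567) ≈ 71.05°
|T| = 50 · 1651 / 4.7639e+09 ≈ 1.7328e-05
Gain = 20 log₁₀(1.7328e-05) ≈ -95.23 dB
∠T = 89.86° − 247.59° = -157.73°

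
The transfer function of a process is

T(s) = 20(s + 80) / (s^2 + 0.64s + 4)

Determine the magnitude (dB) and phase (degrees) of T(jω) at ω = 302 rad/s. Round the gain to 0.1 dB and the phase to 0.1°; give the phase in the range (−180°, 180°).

-23.3 dB, -104.7°

At s = jω = j302:
zero (s+80): 80 + j302 → |·| = √(80²+302²) = √97604 ≈ 312.42, ∠ = arctan(302/80) ≈ 75.16°
quadratic: (j302)² + 0.64·j302 + 4 = -91200 + j193.28 → |·| ≈ 91200, ∠ ≈ 179.88°
|T| = 20 · 312.42 / 91200 ≈ 0.068513
Gain = 20 log₁₀(0.068513) ≈ -23.28 dB
∠T = 75.16° − 179.88° = -104.72°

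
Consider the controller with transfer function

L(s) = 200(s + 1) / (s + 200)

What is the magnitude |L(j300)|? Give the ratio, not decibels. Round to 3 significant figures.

At s = jω = j300:
zero (s+1): 1 + j300 → |·| = √(1²+300²) = √90001 ≈ 300, ∠ = arctan(300/1) ≈ 89.81°
pole (s+200): 200 + j300 → |·| = √(200²+300²) = √130000 ≈ 360.56, ∠ = arctan(300/200) ≈ 56.31°
|L| = 200 · 300 / 360.56 ≈ 166.41

166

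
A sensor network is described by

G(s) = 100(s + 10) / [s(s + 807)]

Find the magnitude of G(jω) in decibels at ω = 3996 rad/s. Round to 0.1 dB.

At s = jω = j3996:
zero (s+10): 10 + j3996 → |·| = √(10²+3996²) = √15968116 ≈ 3996, ∠ = arctan(3996/10) ≈ 89.86°
pole (s+807): 807 + j3996 → |·| = √(807²+3996²) = √16619265 ≈ 4076.7, ∠ = arctan(3996/807) ≈ 78.58°
pole at origin: |s| = 3996, ∠ = 90.00° (in denominator)
|G| = 100 · 3996 / 1.629e+07 ≈ 0.02453
Gain = 20 log₁₀(0.02453) ≈ -32.21 dB

-32.2 dB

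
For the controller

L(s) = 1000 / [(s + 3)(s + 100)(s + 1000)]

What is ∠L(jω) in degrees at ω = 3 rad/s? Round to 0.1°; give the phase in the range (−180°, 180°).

At s = jω = j3:
pole (s+3): 3 + j3 → |·| = √(3²+3²) = √18 ≈ 4.2426, ∠ = arctan(3/3) ≈ 45.00°
pole (s+100): 100 + j3 → |·| = √(100²+3²) = √10009 ≈ 100.04, ∠ = arctan(3/100) ≈ 1.72°
pole (s+1000): 1000 + j3 → |·| = √(1000²+3²) = √1000009 ≈ 1000, ∠ = arctan(3/1000) ≈ 0.17°
∠L = 0.00° − 46.89° = -46.89°

-46.9°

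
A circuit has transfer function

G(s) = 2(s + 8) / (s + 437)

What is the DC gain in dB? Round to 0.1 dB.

G(0) = 2·8 / (437) ≈ 0.036613
20 log₁₀(0.036613) ≈ -28.73 dB

-28.7 dB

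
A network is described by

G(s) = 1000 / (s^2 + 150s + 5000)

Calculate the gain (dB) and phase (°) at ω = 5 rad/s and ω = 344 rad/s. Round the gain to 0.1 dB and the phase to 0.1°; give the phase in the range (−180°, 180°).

ω = 5: -14.0 dB, -8.6°; ω = 344: -41.9 dB, -155.5°

Substitute s = j5:
Numerator: 1000 = 1000 + j0
Denominator: (j5)^2 + 150(j5) + 5000 = 4975 + j750
|N| = √(1000² + 0²) ≈ 1000, ∠N ≈ 0.00°
|D| = √(4975² + 750²) ≈ 5031.2, ∠D ≈ 8.57°
|G| = 1000 / 5031.2 ≈ 0.19876
Gain = 20 log₁₀(0.19876) ≈ -14.03 dB
∠G = 0.00° − 8.57° = -8.57°

Substitute s = j344:
Numerator: 1000 = 1000 + j0
Denominator: (j344)^2 + 150(j344) + 5000 = -113336 + j51600
|N| = √(1000² + 0²) ≈ 1000, ∠N ≈ 0.00°
|D| = √(113336² + 51600²) ≈ 1.2453e+05, ∠D ≈ 155.52°
|G| = 1000 / 1.2453e+05 ≈ 0.0080302
Gain = 20 log₁₀(0.0080302) ≈ -41.91 dB
∠G = 0.00° − 155.52° = -155.52°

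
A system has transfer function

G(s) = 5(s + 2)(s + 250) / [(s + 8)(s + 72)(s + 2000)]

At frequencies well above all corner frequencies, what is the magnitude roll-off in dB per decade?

Each pole contributes −20 dB/decade at high frequency; each zero contributes +20 dB/decade.
Net: 2 zero(s) − 3 pole(s) → -20 dB/decade.

-20 dB/decade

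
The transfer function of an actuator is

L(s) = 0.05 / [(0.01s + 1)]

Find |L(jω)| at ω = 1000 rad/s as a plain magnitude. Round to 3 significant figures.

At ω = 1000 rad/s:
pole (1 + j1000·0.01) = 1 + j10 → |·| ≈ 10.05, ∠ ≈ 84.29°
|L| = 0.05 · 1 / (10.05) ≈ 0.0049751

0.00498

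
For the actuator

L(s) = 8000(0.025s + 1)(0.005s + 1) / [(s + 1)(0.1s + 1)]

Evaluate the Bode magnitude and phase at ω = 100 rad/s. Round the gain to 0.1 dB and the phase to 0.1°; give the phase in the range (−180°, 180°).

27.6 dB, -79.0°

At ω = 100 rad/s:
zero (1 + j100·0.025) = 1 + j2.5 → |·| ≈ 2.6926, ∠ ≈ 68.20°
zero (1 + j100·0.005) = 1 + j0.5 → |·| ≈ 1.118, ∠ ≈ 26.57°
pole (1 + j100·1) = 1 + j100 → |·| ≈ 100, ∠ ≈ 89.43°
pole (1 + j100·0.1) = 1 + j10 → |·| ≈ 10.05, ∠ ≈ 84.29°
|L| = 8000 · 2.6926 · 1.118 / (100 · 10.05) ≈ 23.963
Gain = 20 log₁₀(23.963) ≈ 27.59 dB
∠L = (68.20° + 26.57°) − (89.43° + 84.29°) = -78.95°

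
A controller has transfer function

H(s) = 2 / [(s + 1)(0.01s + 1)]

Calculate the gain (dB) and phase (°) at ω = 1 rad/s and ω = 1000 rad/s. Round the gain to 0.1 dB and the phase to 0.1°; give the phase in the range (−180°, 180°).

ω = 1: 3.0 dB, -45.6°; ω = 1000: -74.0 dB, -174.2°

At ω = 1 rad/s:
pole (1 + j1·1) = 1 + j1 → |·| ≈ 1.4142, ∠ ≈ 45.00°
pole (1 + j1·0.01) = 1 + j0.01 → |·| ≈ 1, ∠ ≈ 0.57°
|H| = 2 · 1 / (1.4142 · 1) ≈ 1.4142
Gain = 20 log₁₀(1.4142) ≈ 3.01 dB
∠H = (0°) − (45.00° + 0.57°) = -45.57°

At ω = 1000 rad/s:
pole (1 + j1000·1) = 1 + j1000 → |·| ≈ 1000, ∠ ≈ 89.94°
pole (1 + j1000·0.01) = 1 + j10 → |·| ≈ 10.05, ∠ ≈ 84.29°
|H| = 2 · 1 / (1000 · 10.05) ≈ 0.000199
Gain = 20 log₁₀(0.000199) ≈ -74.02 dB
∠H = (0°) − (89.94° + 84.29°) = -174.23°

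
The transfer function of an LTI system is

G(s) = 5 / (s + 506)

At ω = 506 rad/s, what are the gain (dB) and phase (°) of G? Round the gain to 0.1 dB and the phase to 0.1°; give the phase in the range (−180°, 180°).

-43.1 dB, -45.0°

At s = jω = j506:
pole (s+506): 506 + j506 → |·| = √(506²+506²) = √512072 ≈ 715.59, ∠ = arctan(506/506) ≈ 45.00°
|G| = 5 / 715.59 ≈ 0.0069872
Gain = 20 log₁₀(0.0069872) ≈ -43.11 dB
∠G = 0.00° − 45.00° = -45.00°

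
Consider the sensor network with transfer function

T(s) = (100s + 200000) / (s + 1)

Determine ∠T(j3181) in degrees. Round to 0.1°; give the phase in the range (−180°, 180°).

Substitute s = j3181:
Numerator: 100(j3181) + 200000 = 200000 + j318100
Denominator: (j3181) + 1 = 1 + j3181
|N| = √(200000² + 318100²) ≈ 3.7575e+05, ∠N ≈ 57.84°
|D| = √(1² + 3181²) ≈ 3181, ∠D ≈ 89.98°
∠T = 57.84° − 89.98° = -32.14°

-32.1°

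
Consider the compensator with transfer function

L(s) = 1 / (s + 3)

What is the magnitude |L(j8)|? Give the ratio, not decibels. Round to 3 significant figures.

Substitute s = j8:
Numerator: 1 = 1 + j0
Denominator: (j8) + 3 = 3 + j8
|N| = √(1² + 0²) ≈ 1, ∠N ≈ 0.00°
|D| = √(3² + 8²) ≈ 8.544, ∠D ≈ 69.44°
|L| = 1 / 8.544 ≈ 0.11704

0.117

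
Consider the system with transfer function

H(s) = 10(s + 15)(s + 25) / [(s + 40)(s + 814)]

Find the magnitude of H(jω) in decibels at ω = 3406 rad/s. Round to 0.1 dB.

At s = jω = j3406:
zero (s+15): 15 + j3406 → |·| = √(15²+3406²) = √11601061 ≈ 3406, ∠ = arctan(3406/15) ≈ 89.75°
zero (s+25): 25 + j3406 → |·| = √(25²+3406²) = √11601461 ≈ 3406.1, ∠ = arctan(3406/25) ≈ 89.58°
pole (s+40): 40 + j3406 → |·| = √(40²+3406²) = √11602436 ≈ 3406.2, ∠ = arctan(3406/40) ≈ 89.33°
pole (s+814): 814 + j3406 → |·| = √(814²+3406²) = √12263432 ≈ 3501.9, ∠ = arctan(3406/814) ≈ 76.56°
|H| = 10 · 1.1601e+07 / 1.1928e+07 ≈ 9.7259
Gain = 20 log₁₀(9.7259) ≈ 19.76 dB

19.8 dB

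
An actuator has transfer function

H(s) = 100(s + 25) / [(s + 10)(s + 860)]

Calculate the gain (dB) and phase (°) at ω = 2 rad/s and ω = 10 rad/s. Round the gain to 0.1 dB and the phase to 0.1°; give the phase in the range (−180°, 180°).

ω = 2: -10.9 dB, -6.9°; ω = 10: -13.1 dB, -23.9°

At s = jω = j2:
zero (s+25): 25 + j2 → |·| = √(25²+2²) = √629 ≈ 25.08, ∠ = arctan(2/25) ≈ 4.57°
pole (s+10): 10 + j2 → |·| = √(10²+2²) = √104 ≈ 10.198, ∠ = arctan(2/10) ≈ 11.31°
pole (s+860): 860 + j2 → |·| = √(860²+2²) = √739604 ≈ 860, ∠ = arctan(2/860) ≈ 0.13°
|H| = 100 · 25.08 / 8770.3 ≈ 0.28597
Gain = 20 log₁₀(0.28597) ≈ -10.87 dB
∠H = 4.57° − 11.44° = -6.87°

At s = jω = j10:
zero (s+25): 25 + j10 → |·| = √(25²+10²) = √725 ≈ 26.926, ∠ = arctan(10/25) ≈ 21.80°
pole (s+10): 10 + j10 → |·| = √(10²+10²) = √200 ≈ 14.142, ∠ = arctan(10/10) ≈ 45.00°
pole (s+860): 860 + j10 → |·| = √(860²+10²) = √739700 ≈ 860.06, ∠ = arctan(10/860) ≈ 0.67°
|H| = 100 · 26.926 / 12163 ≈ 0.22138
Gain = 20 log₁₀(0.22138) ≈ -13.10 dB
∠H = 21.80° − 45.67° = -23.87°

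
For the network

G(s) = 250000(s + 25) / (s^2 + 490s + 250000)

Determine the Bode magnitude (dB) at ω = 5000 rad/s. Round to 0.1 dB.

34.0 dB

At s = jω = j5000:
zero (s+25): 25 + j5000 → |·| = √(25²+5000²) = √25000625 ≈ 5000.1, ∠ = arctan(5000/25) ≈ 89.71°
quadratic: (j5000)² + 490·j5000 + 250000 = -24750000 + j2450000 → |·| ≈ 2.4871e+07, ∠ ≈ 174.35°
|G| = 250000 · 5000.1 / 2.4871e+07 ≈ 50.26
Gain = 20 log₁₀(50.26) ≈ 34.02 dB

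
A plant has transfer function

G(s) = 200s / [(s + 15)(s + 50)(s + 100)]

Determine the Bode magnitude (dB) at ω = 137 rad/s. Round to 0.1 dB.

At s = jω = j137:
zero at origin: s = j137 → |·| = 137, ∠ = 90.00°
pole (s+15): 15 + j137 → |·| = √(15²+137²) = √18994 ≈ 137.82, ∠ = arctan(137/15) ≈ 83.75°
pole (s+50): 50 + j137 → |·| = √(50²+137²) = √21269 ≈ 145.84, ∠ = arctan(137/50) ≈ 69.95°
pole (s+100): 100 + j137 → |·| = √(100²+137²) = √28769 ≈ 169.61, ∠ = arctan(137/100) ≈ 53.87°
|G| = 200 · 137 / 3.4091e+06 ≈ 0.0080373
Gain = 20 log₁₀(0.0080373) ≈ -41.90 dB

-41.9 dB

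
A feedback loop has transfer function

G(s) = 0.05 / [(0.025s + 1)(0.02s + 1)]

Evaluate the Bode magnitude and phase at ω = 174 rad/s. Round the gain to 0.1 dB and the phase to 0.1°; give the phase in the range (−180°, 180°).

At ω = 174 rad/s:
pole (1 + j174·0.025) = 1 + j4.35 → |·| ≈ 4.4635, ∠ ≈ 77.05°
pole (1 + j174·0.02) = 1 + j3.48 → |·| ≈ 3.6208, ∠ ≈ 73.97°
|G| = 0.05 · 1 / (4.4635 · 3.6208) ≈ 0.0030938
Gain = 20 log₁₀(0.0030938) ≈ -50.19 dB
∠G = (0°) − (77.05° + 73.97°) = -151.02°

-50.2 dB, -151.0°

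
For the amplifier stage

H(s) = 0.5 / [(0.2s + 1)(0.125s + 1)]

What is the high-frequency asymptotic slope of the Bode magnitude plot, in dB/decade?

-40 dB/decade

Each pole contributes −20 dB/decade at high frequency; each zero contributes +20 dB/decade.
Net: 0 zero(s) − 2 pole(s) → -40 dB/decade.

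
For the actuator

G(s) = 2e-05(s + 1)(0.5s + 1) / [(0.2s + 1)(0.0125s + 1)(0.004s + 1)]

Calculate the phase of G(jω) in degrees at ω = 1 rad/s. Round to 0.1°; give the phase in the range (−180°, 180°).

At ω = 1 rad/s:
zero (1 + j1·1) = 1 + j1 → |·| ≈ 1.4142, ∠ ≈ 45.00°
zero (1 + j1·0.5) = 1 + j0.5 → |·| ≈ 1.118, ∠ ≈ 26.57°
pole (1 + j1·0.2) = 1 + j0.2 → |·| ≈ 1.0198, ∠ ≈ 11.31°
pole (1 + j1·0.0125) = 1 + j0.0125 → |·| ≈ 1.0001, ∠ ≈ 0.72°
pole (1 + j1·0.004) = 1 + j0.004 → |·| ≈ 1, ∠ ≈ 0.23°
∠G = (45.00° + 26.57°) − (11.31° + 0.72° + 0.23°) = 59.31°

59.3°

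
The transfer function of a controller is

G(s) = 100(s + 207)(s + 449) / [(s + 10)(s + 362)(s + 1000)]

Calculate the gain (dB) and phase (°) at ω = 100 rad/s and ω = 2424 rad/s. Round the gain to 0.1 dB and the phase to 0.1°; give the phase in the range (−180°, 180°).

ω = 100: -11.1 dB, -67.1°; ω = 2424: -28.3 dB, -74.2°

At s = jω = j100:
zero (s+207): 207 + j100 → |·| = √(207²+100²) = √52849 ≈ 229.89, ∠ = arctan(100/207) ≈ 25.78°
zero (s+449): 449 + j100 → |·| = √(449²+100²) = √211601 ≈ 460, ∠ = arctan(100/449) ≈ 12.56°
pole (s+10): 10 + j100 → |·| = √(10²+100²) = √10100 ≈ 100.5, ∠ = arctan(100/10) ≈ 84.29°
pole (s+362): 362 + j100 → |·| = √(362²+100²) = √141044 ≈ 375.56, ∠ = arctan(100/362) ≈ 15.44°
pole (s+1000): 1000 + j100 → |·| = √(1000²+100²) = √1010000 ≈ 1005, ∠ = arctan(100/1000) ≈ 5.71°
|G| = 100 · 1.0575e+05 / 3.7932e+07 ≈ 0.27879
Gain = 20 log₁₀(0.27879) ≈ -11.09 dB
∠G = 38.34° − 105.44° = -67.10°

At s = jω = j2424:
zero (s+207): 207 + j2424 → |·| = √(207²+2424²) = √5918625 ≈ 2432.8, ∠ = arctan(2424/207) ≈ 85.12°
zero (s+449): 449 + j2424 → |·| = √(449²+2424²) = √6077377 ≈ 2465.2, ∠ = arctan(2424/449) ≈ 79.51°
pole (s+10): 10 + j2424 → |·| = √(10²+2424²) = √5875876 ≈ 2424, ∠ = arctan(2424/10) ≈ 89.76°
pole (s+362): 362 + j2424 → |·| = √(362²+2424²) = √6006820 ≈ 2450.9, ∠ = arctan(2424/362) ≈ 81.51°
pole (s+1000): 1000 + j2424 → |·| = √(1000²+2424²) = √6875776 ≈ 2622.2, ∠ = arctan(2424/1000) ≈ 67.58°
|G| = 100 · 5.9973e+06 / 1.5578e+10 ≈ 0.038499
Gain = 20 log₁₀(0.038499) ≈ -28.29 dB
∠G = 164.63° − 238.85° = -74.22°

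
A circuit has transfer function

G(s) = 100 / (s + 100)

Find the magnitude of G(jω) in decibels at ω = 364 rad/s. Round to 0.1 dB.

At s = jω = j364:
pole (s+100): 100 + j364 → |·| = √(100²+364²) = √142496 ≈ 377.49, ∠ = arctan(364/100) ≈ 74.64°
|G| = 100 / 377.49 ≈ 0.26491
Gain = 20 log₁₀(0.26491) ≈ -11.54 dB

-11.5 dB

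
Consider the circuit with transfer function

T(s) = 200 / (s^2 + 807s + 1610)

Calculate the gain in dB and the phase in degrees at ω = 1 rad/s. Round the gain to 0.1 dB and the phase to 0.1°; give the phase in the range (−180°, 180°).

Substitute s = j1:
Numerator: 200 = 200 + j0
Denominator: (j1)^2 + 807(j1) + 1610 = 1609 + j807
|N| = √(200² + 0²) ≈ 200, ∠N ≈ 0.00°
|D| = √(1609² + 807²) ≈ 1800, ∠D ≈ 26.64°
|T| = 200 / 1800 ≈ 0.11111
Gain = 20 log₁₀(0.11111) ≈ -19.08 dB
∠T = 0.00° − 26.64° = -26.64°

-19.1 dB, -26.6°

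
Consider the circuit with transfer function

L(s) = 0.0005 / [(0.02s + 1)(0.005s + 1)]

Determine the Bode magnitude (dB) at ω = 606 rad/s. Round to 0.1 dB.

-97.8 dB

At ω = 606 rad/s:
pole (1 + j606·0.02) = 1 + j12.12 → |·| ≈ 12.161, ∠ ≈ 85.28°
pole (1 + j606·0.005) = 1 + j3.03 → |·| ≈ 3.1908, ∠ ≈ 71.74°
|L| = 0.0005 · 1 / (12.161 · 3.1908) ≈ 1.2885e-05
Gain = 20 log₁₀(1.2885e-05) ≈ -97.80 dB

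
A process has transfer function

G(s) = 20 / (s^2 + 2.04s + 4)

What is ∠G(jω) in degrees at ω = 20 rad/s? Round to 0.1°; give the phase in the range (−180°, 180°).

At s = jω = j20:
quadratic: (j20)² + 2.04·j20 + 4 = -396 + j40.8 → |·| ≈ 398.1, ∠ ≈ 174.12°
∠G = 0.00° − 174.12° = -174.12°

-174.1°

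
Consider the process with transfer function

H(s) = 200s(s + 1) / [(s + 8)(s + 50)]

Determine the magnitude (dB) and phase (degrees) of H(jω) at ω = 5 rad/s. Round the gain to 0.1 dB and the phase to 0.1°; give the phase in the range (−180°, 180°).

At s = jω = j5:
zero (s+1): 1 + j5 → |·| = √(1²+5²) = √26 ≈ 5.099, ∠ = arctan(5/1) ≈ 78.69°
zero at origin: s = j5 → |·| = 5, ∠ = 90.00°
pole (s+8): 8 + j5 → |·| = √(8²+5²) = √89 ≈ 9.434, ∠ = arctan(5/8) ≈ 32.01°
pole (s+50): 50 + j5 → |·| = √(50²+5²) = √2525 ≈ 50.249, ∠ = arctan(5/50) ≈ 5.71°
|H| = 200 · 25.495 / 474.05 ≈ 10.756
Gain = 20 log₁₀(10.756) ≈ 20.63 dB
∠H = 168.69° − 37.72° = 130.97°

20.6 dB, 131.0°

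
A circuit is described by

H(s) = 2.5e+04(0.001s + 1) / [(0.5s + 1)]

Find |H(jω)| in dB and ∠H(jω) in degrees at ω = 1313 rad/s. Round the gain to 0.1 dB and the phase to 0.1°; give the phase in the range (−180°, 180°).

36.0 dB, -37.2°

At ω = 1313 rad/s:
zero (1 + j1313·0.001) = 1 + j1.313 → |·| ≈ 1.6504, ∠ ≈ 52.71°
pole (1 + j1313·0.5) = 1 + j656.5 → |·| ≈ 656.5, ∠ ≈ 89.91°
|H| = 2.5e+04 · 1.6504 / (656.5) ≈ 62.848
Gain = 20 log₁₀(62.848) ≈ 35.97 dB
∠H = (52.71°) − (89.91°) = -37.20°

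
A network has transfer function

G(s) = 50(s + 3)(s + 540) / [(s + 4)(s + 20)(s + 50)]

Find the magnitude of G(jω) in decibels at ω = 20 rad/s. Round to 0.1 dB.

24.9 dB

At s = jω = j20:
zero (s+3): 3 + j20 → |·| = √(3²+20²) = √409 ≈ 20.224, ∠ = arctan(20/3) ≈ 81.47°
zero (s+540): 540 + j20 → |·| = √(540²+20²) = √292000 ≈ 540.37, ∠ = arctan(20/540) ≈ 2.12°
pole (s+4): 4 + j20 → |·| = √(4²+20²) = √416 ≈ 20.396, ∠ = arctan(20/4) ≈ 78.69°
pole (s+20): 20 + j20 → |·| = √(20²+20²) = √800 ≈ 28.284, ∠ = arctan(20/20) ≈ 45.00°
pole (s+50): 50 + j20 → |·| = √(50²+20²) = √2900 ≈ 53.852, ∠ = arctan(20/50) ≈ 21.80°
|G| = 50 · 10928 / 31066 ≈ 17.588
Gain = 20 log₁₀(17.588) ≈ 24.90 dB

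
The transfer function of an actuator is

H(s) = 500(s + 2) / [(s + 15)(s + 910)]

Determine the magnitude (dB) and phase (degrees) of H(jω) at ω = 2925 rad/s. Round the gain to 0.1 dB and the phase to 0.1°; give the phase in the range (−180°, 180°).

At s = jω = j2925:
zero (s+2): 2 + j2925 → |·| = √(2²+2925²) = √8555629 ≈ 2925, ∠ = arctan(2925/2) ≈ 89.96°
pole (s+15): 15 + j2925 → |·| = √(15²+2925²) = √8555850 ≈ 2925, ∠ = arctan(2925/15) ≈ 89.71°
pole (s+910): 910 + j2925 → |·| = √(910²+2925²) = √9383725 ≈ 3063.3, ∠ = arctan(2925/910) ≈ 72.72°
|H| = 500 · 2925 / 8.9602e+06 ≈ 0.16322
Gain = 20 log₁₀(0.16322) ≈ -15.74 dB
∠H = 89.96° − 162.43° = -72.47°

-15.7 dB, -72.5°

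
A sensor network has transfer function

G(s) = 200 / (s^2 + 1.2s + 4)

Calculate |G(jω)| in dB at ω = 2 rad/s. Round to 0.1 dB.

At s = jω = j2:
quadratic: (j2)² + 1.2·j2 + 4 = 0 + j2.4 → |·| ≈ 2.4, ∠ ≈ 90.00°
|G| = 200 / 2.4 ≈ 83.333
Gain = 20 log₁₀(83.333) ≈ 38.42 dB

38.4 dB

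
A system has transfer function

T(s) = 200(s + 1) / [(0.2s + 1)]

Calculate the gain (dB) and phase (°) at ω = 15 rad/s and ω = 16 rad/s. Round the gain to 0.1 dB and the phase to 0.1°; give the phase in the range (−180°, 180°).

ω = 15: 59.6 dB, 14.6°; ω = 16: 59.6 dB, 13.8°

At ω = 15 rad/s:
zero (1 + j15·1) = 1 + j15 → |·| ≈ 15.033, ∠ ≈ 86.19°
pole (1 + j15·0.2) = 1 + j3 → |·| ≈ 3.1623, ∠ ≈ 71.57°
|T| = 200 · 15.033 / (3.1623) ≈ 950.76
Gain = 20 log₁₀(950.76) ≈ 59.56 dB
∠T = (86.19°) − (71.57°) = 14.62°

At ω = 16 rad/s:
zero (1 + j16·1) = 1 + j16 → |·| ≈ 16.031, ∠ ≈ 86.42°
pole (1 + j16·0.2) = 1 + j3.2 → |·| ≈ 3.3526, ∠ ≈ 72.65°
|T| = 200 · 16.031 / (3.3526) ≈ 956.33
Gain = 20 log₁₀(956.33) ≈ 59.61 dB
∠T = (86.42°) − (72.65°) = 13.77°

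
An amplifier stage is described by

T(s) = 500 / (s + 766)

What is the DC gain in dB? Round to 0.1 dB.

T(0) = 500 / 766 ≈ 0.65274
20 log₁₀(0.65274) ≈ -3.71 dB

-3.7 dB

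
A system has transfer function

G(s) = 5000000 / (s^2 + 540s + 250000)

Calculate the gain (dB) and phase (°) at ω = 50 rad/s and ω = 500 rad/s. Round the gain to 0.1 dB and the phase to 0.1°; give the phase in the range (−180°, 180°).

At s = jω = j50:
quadratic: (j50)² + 540·j50 + 250000 = 247500 + j27000 → |·| ≈ 2.4897e+05, ∠ ≈ 6.23°
|G| = 5000000 / 2.4897e+05 ≈ 20.083
Gain = 20 log₁₀(20.083) ≈ 26.06 dB
∠G = 0.00° − 6.23° = -6.23°

At s = jω = j500:
quadratic: (j500)² + 540·j500 + 250000 = 0 + j270000 → |·| ≈ 2.7e+05, ∠ ≈ 90.00°
|G| = 5000000 / 2.7e+05 ≈ 18.519
Gain = 20 log₁₀(18.519) ≈ 25.35 dB
∠G = 0.00° − 90.00° = -90.00°

ω = 50: 26.1 dB, -6.2°; ω = 500: 25.4 dB, -90.0°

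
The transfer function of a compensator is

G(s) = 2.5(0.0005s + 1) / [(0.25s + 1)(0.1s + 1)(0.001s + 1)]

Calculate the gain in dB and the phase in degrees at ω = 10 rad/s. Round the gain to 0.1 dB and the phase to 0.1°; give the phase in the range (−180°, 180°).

-3.7 dB, -113.5°

At ω = 10 rad/s:
zero (1 + j10·0.0005) = 1 + j0.005 → |·| ≈ 1, ∠ ≈ 0.29°
pole (1 + j10·0.25) = 1 + j2.5 → |·| ≈ 2.6926, ∠ ≈ 68.20°
pole (1 + j10·0.1) = 1 + j1 → |·| ≈ 1.4142, ∠ ≈ 45.00°
pole (1 + j10·0.001) = 1 + j0.01 → |·| ≈ 1, ∠ ≈ 0.57°
|G| = 2.5 · 1 / (2.6926 · 1.4142 · 1) ≈ 0.65653
Gain = 20 log₁₀(0.65653) ≈ -3.65 dB
∠G = (0.29°) − (68.20° + 45.00° + 0.57°) = -113.48°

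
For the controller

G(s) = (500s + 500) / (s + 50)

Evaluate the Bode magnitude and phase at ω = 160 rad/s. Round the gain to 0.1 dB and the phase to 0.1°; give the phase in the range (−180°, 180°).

53.6 dB, 17.0°

Substitute s = j160:
Numerator: 500(j160) + 500 = 500 + j80000
Denominator: (j160) + 50 = 50 + j160
|N| = √(500² + 80000²) ≈ 80002, ∠N ≈ 89.64°
|D| = √(50² + 160²) ≈ 167.63, ∠D ≈ 72.65°
|G| = 80002 / 167.63 ≈ 477.25
Gain = 20 log₁₀(477.25) ≈ 53.57 dB
∠G = 89.64° − 72.65° = 16.99°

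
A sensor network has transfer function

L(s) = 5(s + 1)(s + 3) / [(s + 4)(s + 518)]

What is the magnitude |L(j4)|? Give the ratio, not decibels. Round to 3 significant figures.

0.0352

At s = jω = j4:
zero (s+1): 1 + j4 → |·| = √(1²+4²) = √17 ≈ 4.1231, ∠ = arctan(4/1) ≈ 75.96°
zero (s+3): 3 + j4 → |·| = √(3²+4²) = √25 ≈ 5, ∠ = arctan(4/3) ≈ 53.13°
pole (s+4): 4 + j4 → |·| = √(4²+4²) = √32 ≈ 5.6569, ∠ = arctan(4/4) ≈ 45.00°
pole (s+518): 518 + j4 → |·| = √(518²+4²) = √268340 ≈ 518.02, ∠ = arctan(4/518) ≈ 0.44°
|L| = 5 · 20.616 / 2930.4 ≈ 0.035176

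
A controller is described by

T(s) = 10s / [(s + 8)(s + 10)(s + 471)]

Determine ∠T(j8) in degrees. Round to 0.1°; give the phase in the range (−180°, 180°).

5.4°

At s = jω = j8:
zero at origin: s = j8 → |·| = 8, ∠ = 90.00°
pole (s+8): 8 + j8 → |·| = √(8²+8²) = √128 ≈ 11.314, ∠ = arctan(8/8) ≈ 45.00°
pole (s+10): 10 + j8 → |·| = √(10²+8²) = √164 ≈ 12.806, ∠ = arctan(8/10) ≈ 38.66°
pole (s+471): 471 + j8 → |·| = √(471²+8²) = √221905 ≈ 471.07, ∠ = arctan(8/471) ≈ 0.97°
∠T = 90.00° − 84.63° = 5.37°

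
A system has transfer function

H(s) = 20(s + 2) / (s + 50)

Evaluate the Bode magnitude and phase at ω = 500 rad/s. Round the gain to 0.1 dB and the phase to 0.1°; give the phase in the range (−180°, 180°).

At s = jω = j500:
zero (s+2): 2 + j500 → |·| = √(2²+500²) = √250004 ≈ 500, ∠ = arctan(500/2) ≈ 89.77°
pole (s+50): 50 + j500 → |·| = √(50²+500²) = √252500 ≈ 502.49, ∠ = arctan(500/50) ≈ 84.29°
|H| = 20 · 500 / 502.49 ≈ 19.901
Gain = 20 log₁₀(19.901) ≈ 25.98 dB
∠H = 89.77° − 84.29° = 5.48°

26.0 dB, 5.5°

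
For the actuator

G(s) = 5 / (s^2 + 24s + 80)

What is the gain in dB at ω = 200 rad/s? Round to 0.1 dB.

Substitute s = j200:
Numerator: 5 = 5 + j0
Denominator: (j200)^2 + 24(j200) + 80 = -39920 + j4800
|N| = √(5² + 0²) ≈ 5, ∠N ≈ 0.00°
|D| = √(39920² + 4800²) ≈ 40208, ∠D ≈ 173.14°
|G| = 5 / 40208 ≈ 0.00012435
Gain = 20 log₁₀(0.00012435) ≈ -78.11 dB

-78.1 dB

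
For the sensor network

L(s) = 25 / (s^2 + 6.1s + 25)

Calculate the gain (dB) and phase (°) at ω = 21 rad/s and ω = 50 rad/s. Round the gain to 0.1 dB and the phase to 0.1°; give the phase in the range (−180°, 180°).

At s = jω = j21:
quadratic: (j21)² + 6.1·j21 + 25 = -416 + j128.1 → |·| ≈ 435.28, ∠ ≈ 162.88°
|L| = 25 / 435.28 ≈ 0.057434
Gain = 20 log₁₀(0.057434) ≈ -24.82 dB
∠L = 0.00° − 162.88° = -162.88°

At s = jω = j50:
quadratic: (j50)² + 6.1·j50 + 25 = -2475 + j305 → |·| ≈ 2493.7, ∠ ≈ 172.97°
|L| = 25 / 2493.7 ≈ 0.010025
Gain = 20 log₁₀(0.010025) ≈ -39.98 dB
∠L = 0.00° − 172.97° = -172.97°

ω = 21: -24.8 dB, -162.9°; ω = 50: -40.0 dB, -173.0°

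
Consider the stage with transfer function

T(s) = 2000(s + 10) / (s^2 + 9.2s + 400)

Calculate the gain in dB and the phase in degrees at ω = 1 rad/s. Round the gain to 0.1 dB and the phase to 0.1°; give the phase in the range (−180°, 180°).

34.0 dB, 4.4°

At s = jω = j1:
zero (s+10): 10 + j1 → |·| = √(10²+1²) = √101 ≈ 10.05, ∠ = arctan(1/10) ≈ 5.71°
quadratic: (j1)² + 9.2·j1 + 400 = 399 + j9.2 → |·| ≈ 399.11, ∠ ≈ 1.32°
|T| = 2000 · 10.05 / 399.11 ≈ 50.362
Gain = 20 log₁₀(50.362) ≈ 34.04 dB
∠T = 5.71° − 1.32° = 4.39°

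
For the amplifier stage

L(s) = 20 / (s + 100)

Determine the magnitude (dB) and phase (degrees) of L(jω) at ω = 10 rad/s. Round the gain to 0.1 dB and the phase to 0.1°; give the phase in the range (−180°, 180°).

-14.0 dB, -5.7°

Substitute s = j10:
Numerator: 20 = 20 + j0
Denominator: (j10) + 100 = 100 + j10
|N| = √(20² + 0²) ≈ 20, ∠N ≈ 0.00°
|D| = √(100² + 10²) ≈ 100.5, ∠D ≈ 5.71°
|L| = 20 / 100.5 ≈ 0.199
Gain = 20 log₁₀(0.199) ≈ -14.02 dB
∠L = 0.00° − 5.71° = -5.71°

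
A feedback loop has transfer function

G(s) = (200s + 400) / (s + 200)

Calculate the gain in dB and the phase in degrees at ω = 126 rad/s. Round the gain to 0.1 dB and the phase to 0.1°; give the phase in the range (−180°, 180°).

40.6 dB, 56.9°

Substitute s = j126:
Numerator: 200(j126) + 400 = 400 + j25200
Denominator: (j126) + 200 = 200 + j126
|N| = √(400² + 25200²) ≈ 25203, ∠N ≈ 89.09°
|D| = √(200² + 126²) ≈ 236.38, ∠D ≈ 32.21°
|G| = 25203 / 236.38 ≈ 106.62
Gain = 20 log₁₀(106.62) ≈ 40.56 dB
∠G = 89.09° − 32.21° = 56.88°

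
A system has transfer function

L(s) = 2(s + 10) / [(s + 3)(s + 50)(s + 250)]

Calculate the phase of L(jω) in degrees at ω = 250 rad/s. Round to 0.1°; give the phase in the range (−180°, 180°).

-125.3°

At s = jω = j250:
zero (s+10): 10 + j250 → |·| = √(10²+250²) = √62600 ≈ 250.2, ∠ = arctan(250/10) ≈ 87.71°
pole (s+3): 3 + j250 → |·| = √(3²+250²) = √62509 ≈ 250.02, ∠ = arctan(250/3) ≈ 89.31°
pole (s+50): 50 + j250 → |·| = √(50²+250²) = √65000 ≈ 254.95, ∠ = arctan(250/50) ≈ 78.69°
pole (s+250): 250 + j250 → |·| = √(250²+250²) = √125000 ≈ 353.55, ∠ = arctan(250/250) ≈ 45.00°
∠L = 87.71° − 213.00° = -125.29°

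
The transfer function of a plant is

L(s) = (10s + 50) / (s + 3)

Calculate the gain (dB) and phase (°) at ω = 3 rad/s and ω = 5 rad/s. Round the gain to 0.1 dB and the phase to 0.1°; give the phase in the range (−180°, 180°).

ω = 3: 22.8 dB, -14.0°; ω = 5: 21.7 dB, -14.0°

Substitute s = j3:
Numerator: 10(j3) + 50 = 50 + j30
Denominator: (j3) + 3 = 3 + j3
|N| = √(50² + 30²) ≈ 58.31, ∠N ≈ 30.96°
|D| = √(3² + 3²) ≈ 4.2426, ∠D ≈ 45.00°
|L| = 58.31 / 4.2426 ≈ 13.744
Gain = 20 log₁₀(13.744) ≈ 22.76 dB
∠L = 30.96° − 45.00° = -14.04°

Substitute s = j5:
Numerator: 10(j5) + 50 = 50 + j50
Denominator: (j5) + 3 = 3 + j5
|N| = √(50² + 50²) ≈ 70.711, ∠N ≈ 45.00°
|D| = √(3² + 5²) ≈ 5.831, ∠D ≈ 59.04°
|L| = 70.711 / 5.831 ≈ 12.127
Gain = 20 log₁₀(12.127) ≈ 21.68 dB
∠L = 45.00° − 59.04° = -14.04°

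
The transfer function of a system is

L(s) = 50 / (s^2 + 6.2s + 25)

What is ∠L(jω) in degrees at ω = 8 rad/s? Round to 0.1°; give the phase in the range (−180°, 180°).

At s = jω = j8:
quadratic: (j8)² + 6.2·j8 + 25 = -39 + j49.6 → |·| ≈ 63.096, ∠ ≈ 128.18°
∠L = 0.00° − 128.18° = -128.18°

-128.2°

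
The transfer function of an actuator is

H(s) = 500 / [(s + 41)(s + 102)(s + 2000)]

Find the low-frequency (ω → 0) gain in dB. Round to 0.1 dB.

H(0) = 500 / (41·102·2000) ≈ 5.978e-05
20 log₁₀(5.978e-05) ≈ -84.47 dB

-84.5 dB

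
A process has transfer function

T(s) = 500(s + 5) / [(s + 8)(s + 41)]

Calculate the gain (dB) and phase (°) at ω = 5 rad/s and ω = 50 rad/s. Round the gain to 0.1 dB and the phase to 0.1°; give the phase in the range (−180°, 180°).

ω = 5: 19.2 dB, 6.0°; ω = 50: 17.7 dB, -47.3°

At s = jω = j5:
zero (s+5): 5 + j5 → |·| = √(5²+5²) = √50 ≈ 7.0711, ∠ = arctan(5/5) ≈ 45.00°
pole (s+8): 8 + j5 → |·| = √(8²+5²) = √89 ≈ 9.434, ∠ = arctan(5/8) ≈ 32.01°
pole (s+41): 41 + j5 → |·| = √(41²+5²) = √1706 ≈ 41.304, ∠ = arctan(5/41) ≈ 6.95°
|T| = 500 · 7.0711 / 389.66 ≈ 9.0734
Gain = 20 log₁₀(9.0734) ≈ 19.16 dB
∠T = 45.00° − 38.96° = 6.04°

At s = jω = j50:
zero (s+5): 5 + j50 → |·| = √(5²+50²) = √2525 ≈ 50.249, ∠ = arctan(50/5) ≈ 84.29°
pole (s+8): 8 + j50 → |·| = √(8²+50²) = √2564 ≈ 50.636, ∠ = arctan(50/8) ≈ 80.91°
pole (s+41): 41 + j50 → |·| = √(41²+50²) = √4181 ≈ 64.661, ∠ = arctan(50/41) ≈ 50.65°
|T| = 500 · 50.249 / 3274.2 ≈ 7.6735
Gain = 20 log₁₀(7.6735) ≈ 17.70 dB
∠T = 84.29° − 131.56° = -47.27°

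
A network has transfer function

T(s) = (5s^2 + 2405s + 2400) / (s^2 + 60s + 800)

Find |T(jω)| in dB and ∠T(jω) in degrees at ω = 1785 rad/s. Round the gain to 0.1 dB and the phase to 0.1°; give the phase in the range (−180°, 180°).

Substitute s = j1785:
Numerator: 5(j1785)^2 + 2405(j1785) + 2400 = -15928725 + j4292925
Denominator: (j1785)^2 + 60(j1785) + 800 = -3185425 + j107100
|N| = √(15928725² + 4292925²) ≈ 1.6497e+07, ∠N ≈ 164.92°
|D| = √(3185425² + 107100²) ≈ 3.1872e+06, ∠D ≈ 178.07°
|T| = 1.6497e+07 / 3.1872e+06 ≈ 5.176
Gain = 20 log₁₀(5.176) ≈ 14.28 dB
∠T = 164.92° − 178.07° = -13.15°

14.3 dB, -13.2°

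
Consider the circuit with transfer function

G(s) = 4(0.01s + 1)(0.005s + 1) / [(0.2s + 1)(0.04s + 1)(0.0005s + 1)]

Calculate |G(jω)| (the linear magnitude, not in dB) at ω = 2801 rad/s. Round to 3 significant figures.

0.0146

At ω = 2801 rad/s:
zero (1 + j2801·0.01) = 1 + j28.01 → |·| ≈ 28.028, ∠ ≈ 87.96°
zero (1 + j2801·0.005) = 1 + j14.005 → |·| ≈ 14.041, ∠ ≈ 85.92°
pole (1 + j2801·0.2) = 1 + j560.2 → |·| ≈ 560.2, ∠ ≈ 89.90°
pole (1 + j2801·0.04) = 1 + j112.04 → |·| ≈ 112.04, ∠ ≈ 89.49°
pole (1 + j2801·0.0005) = 1 + j1.4005 → |·| ≈ 1.7209, ∠ ≈ 54.47°
|G| = 4 · 28.028 · 14.041 / (560.2 · 112.04 · 1.7209) ≈ 0.014574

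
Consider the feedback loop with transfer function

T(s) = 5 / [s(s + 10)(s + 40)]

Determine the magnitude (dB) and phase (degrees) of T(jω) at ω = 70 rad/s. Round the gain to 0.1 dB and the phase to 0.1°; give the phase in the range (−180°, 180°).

-98.0 dB, 127.9°

At s = jω = j70:
pole (s+10): 10 + j70 → |·| = √(10²+70²) = √5000 ≈ 70.711, ∠ = arctan(70/10) ≈ 81.87°
pole (s+40): 40 + j70 → |·| = √(40²+70²) = √6500 ≈ 80.623, ∠ = arctan(70/40) ≈ 60.26°
pole at origin: |s| = 70, ∠ = 90.00° (in denominator)
|T| = 5 / 3.9907e+05 ≈ 1.2529e-05
Gain = 20 log₁₀(1.2529e-05) ≈ -98.04 dB
∠T = 0.00° − 232.13° = -232.13° ≡ 127.87° (principal value)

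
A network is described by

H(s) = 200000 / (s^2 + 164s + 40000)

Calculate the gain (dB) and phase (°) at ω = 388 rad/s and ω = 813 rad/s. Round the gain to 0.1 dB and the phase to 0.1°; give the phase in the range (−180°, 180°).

At s = jω = j388:
quadratic: (j388)² + 164·j388 + 40000 = -110544 + j63632 → |·| ≈ 1.2755e+05, ∠ ≈ 150.07°
|H| = 200000 / 1.2755e+05 ≈ 1.568
Gain = 20 log₁₀(1.568) ≈ 3.91 dB
∠H = 0.00° − 150.07° = -150.07°

At s = jω = j813:
quadratic: (j813)² + 164·j813 + 40000 = -620969 + j133332 → |·| ≈ 6.3512e+05, ∠ ≈ 167.88°
|H| = 200000 / 6.3512e+05 ≈ 0.3149
Gain = 20 log₁₀(0.3149) ≈ -10.04 dB
∠H = 0.00° − 167.88° = -167.88°

ω = 388: 3.9 dB, -150.1°; ω = 813: -10.0 dB, -167.9°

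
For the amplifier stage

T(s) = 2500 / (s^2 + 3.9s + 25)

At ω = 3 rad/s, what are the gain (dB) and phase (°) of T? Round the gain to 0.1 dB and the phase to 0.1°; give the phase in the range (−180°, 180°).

42.0 dB, -36.2°

At s = jω = j3:
quadratic: (j3)² + 3.9·j3 + 25 = 16 + j11.7 → |·| ≈ 19.821, ∠ ≈ 36.18°
|T| = 2500 / 19.821 ≈ 126.13
Gain = 20 log₁₀(126.13) ≈ 42.02 dB
∠T = 0.00° − 36.18° = -36.18°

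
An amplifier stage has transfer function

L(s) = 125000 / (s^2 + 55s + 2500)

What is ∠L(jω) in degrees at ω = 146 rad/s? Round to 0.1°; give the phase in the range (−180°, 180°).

At s = jω = j146:
quadratic: (j146)² + 55·j146 + 2500 = -18816 + j8030 → |·| ≈ 20458, ∠ ≈ 156.89°
∠L = 0.00° − 156.89° = -156.89°

-156.9°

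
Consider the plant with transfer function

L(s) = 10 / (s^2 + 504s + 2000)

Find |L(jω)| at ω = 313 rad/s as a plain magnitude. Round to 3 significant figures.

5.42e-05

Substitute s = j313:
Numerator: 10 = 10 + j0
Denominator: (j313)^2 + 504(j313) + 2000 = -95969 + j157752
|N| = √(10² + 0²) ≈ 10, ∠N ≈ 0.00°
|D| = √(95969² + 157752²) ≈ 1.8465e+05, ∠D ≈ 121.31°
|L| = 10 / 1.8465e+05 ≈ 5.4157e-05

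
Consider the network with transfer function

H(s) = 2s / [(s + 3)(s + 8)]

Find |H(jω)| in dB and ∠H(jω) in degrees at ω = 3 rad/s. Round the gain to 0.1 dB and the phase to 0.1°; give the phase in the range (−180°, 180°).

At s = jω = j3:
zero at origin: s = j3 → |·| = 3, ∠ = 90.00°
pole (s+3): 3 + j3 → |·| = √(3²+3²) = √18 ≈ 4.2426, ∠ = arctan(3/3) ≈ 45.00°
pole (s+8): 8 + j3 → |·| = √(8²+3²) = √73 ≈ 8.544, ∠ = arctan(3/8) ≈ 20.56°
|H| = 2 · 3 / 36.249 ≈ 0.16552
Gain = 20 log₁₀(0.16552) ≈ -15.62 dB
∠H = 90.00° − 65.56° = 24.44°

-15.6 dB, 24.4°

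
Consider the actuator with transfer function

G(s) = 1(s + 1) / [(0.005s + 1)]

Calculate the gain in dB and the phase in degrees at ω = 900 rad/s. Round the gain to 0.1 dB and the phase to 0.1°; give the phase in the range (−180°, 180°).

At ω = 900 rad/s:
zero (1 + j900·1) = 1 + j900 → |·| ≈ 900, ∠ ≈ 89.94°
pole (1 + j900·0.005) = 1 + j4.5 → |·| ≈ 4.6098, ∠ ≈ 77.47°
|G| = 1 · 900 / (4.6098) ≈ 195.24
Gain = 20 log₁₀(195.24) ≈ 45.81 dB
∠G = (89.94°) − (77.47°) = 12.47°

45.8 dB, 12.5°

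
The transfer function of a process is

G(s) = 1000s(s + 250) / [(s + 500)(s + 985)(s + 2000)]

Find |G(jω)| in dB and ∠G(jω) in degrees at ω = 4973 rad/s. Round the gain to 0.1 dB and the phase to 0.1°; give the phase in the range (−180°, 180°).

At s = jω = j4973:
zero (s+250): 250 + j4973 → |·| = √(250²+4973²) = √24793229 ≈ 4979.3, ∠ = arctan(4973/250) ≈ 87.12°
zero at origin: s = j4973 → |·| = 4973, ∠ = 90.00°
pole (s+500): 500 + j4973 → |·| = √(500²+4973²) = √24980729 ≈ 4998.1, ∠ = arctan(4973/500) ≈ 84.26°
pole (s+985): 985 + j4973 → |·| = √(985²+4973²) = √25700954 ≈ 5069.6, ∠ = arctan(4973/985) ≈ 78.80°
pole (s+2000): 2000 + j4973 → |·| = √(2000²+4973²) = √28730729 ≈ 5360.1, ∠ = arctan(4973/2000) ≈ 68.09°
|G| = 1000 · 2.4762e+07 / 1.3582e+11 ≈ 0.18231
Gain = 20 log₁₀(0.18231) ≈ -14.78 dB
∠G = 177.12° − 231.15° = -54.03°

-14.8 dB, -54.0°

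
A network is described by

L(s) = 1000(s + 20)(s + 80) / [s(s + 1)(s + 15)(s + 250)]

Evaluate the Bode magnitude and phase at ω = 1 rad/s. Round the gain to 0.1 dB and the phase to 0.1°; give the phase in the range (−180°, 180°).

At s = jω = j1:
zero (s+20): 20 + j1 → |·| = √(20²+1²) = √401 ≈ 20.025, ∠ = arctan(1/20) ≈ 2.86°
zero (s+80): 80 + j1 → |·| = √(80²+1²) = √6401 ≈ 80.006, ∠ = arctan(1/80) ≈ 0.72°
pole (s+1): 1 + j1 → |·| = √(1²+1²) = √2 ≈ 1.4142, ∠ = arctan(1/1) ≈ 45.00°
pole (s+15): 15 + j1 → |·| = √(15²+1²) = √226 ≈ 15.033, ∠ = arctan(1/15) ≈ 3.81°
pole (s+250): 250 + j1 → |·| = √(250²+1²) = √62501 ≈ 250, ∠ = arctan(1/250) ≈ 0.23°
pole at origin: |s| = 1, ∠ = 90.00° (in denominator)
|L| = 1000 · 1602.1 / 5314.9 ≈ 301.44
Gain = 20 log₁₀(301.44) ≈ 49.58 dB
∠L = 3.58° − 139.04° = -135.46°

49.6 dB, -135.5°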